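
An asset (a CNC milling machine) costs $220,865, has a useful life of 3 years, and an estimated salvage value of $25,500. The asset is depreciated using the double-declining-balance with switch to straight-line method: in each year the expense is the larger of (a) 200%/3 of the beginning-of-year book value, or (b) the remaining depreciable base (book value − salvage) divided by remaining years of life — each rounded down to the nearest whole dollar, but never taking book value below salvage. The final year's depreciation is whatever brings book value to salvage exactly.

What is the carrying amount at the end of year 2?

$25,500

Depreciable base = $220,865 − $25,500 = $195,365.
Year 1: DB = ⌊$220,865 × 200%/3⌋ = $147,243; SL = ⌊$195,365/3⌋ = $65,121 → take DB $147,243. Book value $73,622.
Year 2: DB = ⌊$73,622 × 200%/3⌋ = $49,081; SL = ⌊$48,122/2⌋ = $24,061 → take DB $49,081, capped at $48,122. Book value $25,500.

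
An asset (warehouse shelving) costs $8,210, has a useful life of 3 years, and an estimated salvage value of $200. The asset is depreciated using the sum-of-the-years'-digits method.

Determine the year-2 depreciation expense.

Depreciable base = $8,210 − $200 = $8,010.
Sum of the years' digits = 3+2+1 = 6.
Year 1: $8,010 × 3/6 = $4,005. Book value $4,205.
Year 2: $8,010 × 2/6 = $2,670. Book value $1,535.

$2,670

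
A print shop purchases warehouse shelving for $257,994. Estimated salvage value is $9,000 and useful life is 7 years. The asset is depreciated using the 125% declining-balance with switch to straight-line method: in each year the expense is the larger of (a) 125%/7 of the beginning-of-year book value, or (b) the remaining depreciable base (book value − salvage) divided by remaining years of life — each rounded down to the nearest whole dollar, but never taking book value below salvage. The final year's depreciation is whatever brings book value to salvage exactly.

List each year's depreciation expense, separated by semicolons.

Depreciable base = $257,994 − $9,000 = $248,994.
Year 1: DB = ⌊$257,994 × 125%/7⌋ = $46,070; SL = ⌊$248,994/7⌋ = $35,570 → take DB $46,070. Book value $211,924.
Year 2: DB = ⌊$211,924 × 125%/7⌋ = $37,843; SL = ⌊$202,924/6⌋ = $33,820 → take DB $37,843. Book value $174,081.
Year 3: DB = ⌊$174,081 × 125%/7⌋ = $31,085; SL = ⌊$165,081/5⌋ = $33,016 → take SL $33,016. Book value $141,065.
Year 4: DB = ⌊$141,065 × 125%/7⌋ = $25,190; SL = ⌊$132,065/4⌋ = $33,016 → take SL $33,016. Book value $108,049.
Year 5: DB = ⌊$108,049 × 125%/7⌋ = $19,294; SL = ⌊$99,049/3⌋ = $33,016 → take SL $33,016. Book value $75,033.
Year 6: DB = ⌊$75,033 × 125%/7⌋ = $13,398; SL = ⌊$66,033/2⌋ = $33,016 → take SL $33,016. Book value $42,017.
Year 7 (final): $42,017 − $9,000 = $33,017. Book value $9,000.

$46,070; $37,843; $33,016; $33,016; $33,016; $33,016; $33,017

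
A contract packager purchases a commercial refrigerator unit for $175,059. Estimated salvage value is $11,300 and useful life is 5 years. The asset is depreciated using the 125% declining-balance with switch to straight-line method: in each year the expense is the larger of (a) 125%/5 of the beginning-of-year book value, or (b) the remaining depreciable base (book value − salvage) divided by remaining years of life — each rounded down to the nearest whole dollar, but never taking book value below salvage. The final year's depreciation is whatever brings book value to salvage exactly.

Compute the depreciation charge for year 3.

$29,057

Depreciable base = $175,059 − $11,300 = $163,759.
Year 1: DB = ⌊$175,059 × 125%/5⌋ = $43,764; SL = ⌊$163,759/5⌋ = $32,751 → take DB $43,764. Book value $131,295.
Year 2: DB = ⌊$131,295 × 125%/5⌋ = $32,823; SL = ⌊$119,995/4⌋ = $29,998 → take DB $32,823. Book value $98,472.
Year 3: DB = ⌊$98,472 × 125%/5⌋ = $24,618; SL = ⌊$87,172/3⌋ = $29,057 → take SL $29,057. Book value $69,415.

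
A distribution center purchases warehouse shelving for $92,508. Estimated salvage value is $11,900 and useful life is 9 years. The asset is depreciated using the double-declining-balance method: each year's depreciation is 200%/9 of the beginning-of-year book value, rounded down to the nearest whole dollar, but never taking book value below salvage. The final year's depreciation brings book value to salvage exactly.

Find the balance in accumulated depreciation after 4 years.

Depreciable base = $92,508 − $11,900 = $80,608.
Year 1: ⌊$92,508 × 200%/9⌋ = $20,557. Book value $71,951.
Year 2: ⌊$71,951 × 200%/9⌋ = $15,989. Book value $55,962.
Year 3: ⌊$55,962 × 200%/9⌋ = $12,436. Book value $43,526.
Year 4: ⌊$43,526 × 200%/9⌋ = $9,672. Book value $33,854.
Accumulated through year 4 = $92,508 − $33,854 = $58,654.

$58,654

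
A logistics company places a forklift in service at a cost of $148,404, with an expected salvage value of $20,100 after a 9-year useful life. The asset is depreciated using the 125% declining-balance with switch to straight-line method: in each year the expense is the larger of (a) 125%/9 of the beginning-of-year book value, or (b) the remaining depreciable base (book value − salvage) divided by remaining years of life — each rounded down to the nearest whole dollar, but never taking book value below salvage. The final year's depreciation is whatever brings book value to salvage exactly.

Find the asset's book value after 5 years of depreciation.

Depreciable base = $148,404 − $20,100 = $128,304.
Year 1: DB = ⌊$148,404 × 125%/9⌋ = $20,611; SL = ⌊$128,304/9⌋ = $14,256 → take DB $20,611. Book value $127,793.
Year 2: DB = ⌊$127,793 × 125%/9⌋ = $17,749; SL = ⌊$107,693/8⌋ = $13,461 → take DB $17,749. Book value $110,044.
Year 3: DB = ⌊$110,044 × 125%/9⌋ = $15,283; SL = ⌊$89,944/7⌋ = $12,849 → take DB $15,283. Book value $94,761.
Year 4: DB = ⌊$94,761 × 125%/9⌋ = $13,161; SL = ⌊$74,661/6⌋ = $12,443 → take DB $13,161. Book value $81,600.
Year 5: DB = ⌊$81,600 × 125%/9⌋ = $11,333; SL = ⌊$61,500/5⌋ = $12,300 → take SL $12,300. Book value $69,300.

$69,300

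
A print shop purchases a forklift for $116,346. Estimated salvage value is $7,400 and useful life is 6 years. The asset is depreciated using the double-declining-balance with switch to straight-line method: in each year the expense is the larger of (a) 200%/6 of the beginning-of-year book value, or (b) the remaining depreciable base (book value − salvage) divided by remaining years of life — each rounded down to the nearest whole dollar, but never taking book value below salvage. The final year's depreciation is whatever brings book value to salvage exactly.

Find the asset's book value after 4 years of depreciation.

$22,983

Depreciable base = $116,346 − $7,400 = $108,946.
Year 1: DB = ⌊$116,346 × 200%/6⌋ = $38,782; SL = ⌊$108,946/6⌋ = $18,157 → take DB $38,782. Book value $77,564.
Year 2: DB = ⌊$77,564 × 200%/6⌋ = $25,854; SL = ⌊$70,164/5⌋ = $14,032 → take DB $25,854. Book value $51,710.
Year 3: DB = ⌊$51,710 × 200%/6⌋ = $17,236; SL = ⌊$44,310/4⌋ = $11,077 → take DB $17,236. Book value $34,474.
Year 4: DB = ⌊$34,474 × 200%/6⌋ = $11,491; SL = ⌊$27,074/3⌋ = $9,024 → take DB $11,491. Book value $22,983.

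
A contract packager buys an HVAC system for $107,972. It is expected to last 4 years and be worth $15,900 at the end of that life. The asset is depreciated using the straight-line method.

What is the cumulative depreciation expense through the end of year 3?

$69,054

Depreciable base = $107,972 − $15,900 = $92,072.
Annual expense = $92,072 / 4 = $23,018.
End of year 1: book value $84,954.
End of year 2: book value $61,936.
End of year 3: book value $38,918.
Accumulated through year 3 = $107,972 − $38,918 = $69,054.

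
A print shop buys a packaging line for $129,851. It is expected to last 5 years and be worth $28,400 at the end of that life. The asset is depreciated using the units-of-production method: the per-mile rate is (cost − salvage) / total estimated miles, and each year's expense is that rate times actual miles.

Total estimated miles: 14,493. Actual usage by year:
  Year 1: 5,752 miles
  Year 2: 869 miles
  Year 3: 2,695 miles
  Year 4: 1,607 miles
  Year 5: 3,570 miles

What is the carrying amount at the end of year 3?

Depreciable base = $129,851 − $28,400 = $101,451.
Rate = $101,451 / 14,493 miles = $7 per mile.
Year 1: 5,752 × $7 = $40,264. Book value $89,587.
Year 2: 869 × $7 = $6,083. Book value $83,504.
Year 3: 2,695 × $7 = $18,865. Book value $64,639.

$64,639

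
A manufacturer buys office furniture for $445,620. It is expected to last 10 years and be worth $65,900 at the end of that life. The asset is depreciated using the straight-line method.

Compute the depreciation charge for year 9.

$37,972

Depreciable base = $445,620 − $65,900 = $379,720.
Annual expense = $379,720 / 10 = $37,972.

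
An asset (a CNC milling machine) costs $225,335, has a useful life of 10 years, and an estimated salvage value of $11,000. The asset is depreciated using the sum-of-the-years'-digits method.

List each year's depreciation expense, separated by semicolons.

Depreciable base = $225,335 − $11,000 = $214,335.
Sum of the years' digits = 10+9+8+7+6+5+4+3+2+1 = 55.
Year 1: $214,335 × 10/55 = $38,970. Book value $186,365.
Year 2: $214,335 × 9/55 = $35,073. Book value $151,292.
Year 3: $214,335 × 8/55 = $31,176. Book value $120,116.
Year 4: $214,335 × 7/55 = $27,279. Book value $92,837.
Year 5: $214,335 × 6/55 = $23,382. Book value $69,455.
Year 6: $214,335 × 5/55 = $19,485. Book value $49,970.
Year 7: $214,335 × 4/55 = $15,588. Book value $34,382.
Year 8: $214,335 × 3/55 = $11,691. Book value $22,691.
Year 9: $214,335 × 2/55 = $7,794. Book value $14,897.
Year 10: $214,335 × 1/55 = $3,897. Book value $11,000.

$38,970; $35,073; $31,176; $27,279; $23,382; $19,485; $15,588; $11,691; $7,794; $3,897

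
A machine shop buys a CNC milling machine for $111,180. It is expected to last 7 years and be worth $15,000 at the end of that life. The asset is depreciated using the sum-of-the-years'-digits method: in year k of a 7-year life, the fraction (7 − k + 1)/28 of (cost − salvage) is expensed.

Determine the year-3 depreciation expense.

$17,175

Depreciable base = $111,180 − $15,000 = $96,180.
Sum of the years' digits = 7+6+5+4+3+2+1 = 28.
Year 1: $96,180 × 7/28 = $24,045. Book value $87,135.
Year 2: $96,180 × 6/28 = $20,610. Book value $66,525.
Year 3: $96,180 × 5/28 = $17,175. Book value $49,350.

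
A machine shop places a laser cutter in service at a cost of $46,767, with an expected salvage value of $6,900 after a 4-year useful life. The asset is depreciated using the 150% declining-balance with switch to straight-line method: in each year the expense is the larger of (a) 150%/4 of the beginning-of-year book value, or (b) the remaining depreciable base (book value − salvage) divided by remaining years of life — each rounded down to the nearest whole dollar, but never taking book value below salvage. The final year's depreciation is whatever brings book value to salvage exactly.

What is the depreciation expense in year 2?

Depreciable base = $46,767 − $6,900 = $39,867.
Year 1: DB = ⌊$46,767 × 150%/4⌋ = $17,537; SL = ⌊$39,867/4⌋ = $9,966 → take DB $17,537. Book value $29,230.
Year 2: DB = ⌊$29,230 × 150%/4⌋ = $10,961; SL = ⌊$22,330/3⌋ = $7,443 → take DB $10,961. Book value $18,269.

$10,961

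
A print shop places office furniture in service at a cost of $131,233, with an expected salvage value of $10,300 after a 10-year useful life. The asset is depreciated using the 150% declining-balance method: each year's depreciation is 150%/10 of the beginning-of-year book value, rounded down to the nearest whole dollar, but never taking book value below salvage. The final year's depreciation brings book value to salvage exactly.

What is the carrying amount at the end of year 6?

$49,497

Depreciable base = $131,233 − $10,300 = $120,933.
Year 1: ⌊$131,233 × 150%/10⌋ = $19,684. Book value $111,549.
Year 2: ⌊$111,549 × 150%/10⌋ = $16,732. Book value $94,817.
Year 3: ⌊$94,817 × 150%/10⌋ = $14,222. Book value $80,595.
Year 4: ⌊$80,595 × 150%/10⌋ = $12,089. Book value $68,506.
Year 5: ⌊$68,506 × 150%/10⌋ = $10,275. Book value $58,231.
Year 6: ⌊$58,231 × 150%/10⌋ = $8,734. Book value $49,497.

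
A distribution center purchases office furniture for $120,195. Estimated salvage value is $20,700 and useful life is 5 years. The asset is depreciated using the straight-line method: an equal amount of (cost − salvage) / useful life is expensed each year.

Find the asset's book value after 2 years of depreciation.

Depreciable base = $120,195 − $20,700 = $99,495.
Annual expense = $99,495 / 5 = $19,899.
End of year 1: book value $100,296.
End of year 2: book value $80,397.

$80,397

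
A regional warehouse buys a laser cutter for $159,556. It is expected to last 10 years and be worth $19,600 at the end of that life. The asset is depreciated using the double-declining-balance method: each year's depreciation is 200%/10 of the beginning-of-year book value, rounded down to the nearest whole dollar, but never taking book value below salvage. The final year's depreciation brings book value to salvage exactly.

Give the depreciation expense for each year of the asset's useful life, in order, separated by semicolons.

$31,911; $25,529; $20,423; $16,338; $13,071; $10,456; $8,365; $6,692; $5,354; $1,817

Depreciable base = $159,556 − $19,600 = $139,956.
Year 1: ⌊$159,556 × 200%/10⌋ = $31,911. Book value $127,645.
Year 2: ⌊$127,645 × 200%/10⌋ = $25,529. Book value $102,116.
Year 3: ⌊$102,116 × 200%/10⌋ = $20,423. Book value $81,693.
Year 4: ⌊$81,693 × 200%/10⌋ = $16,338. Book value $65,355.
Year 5: ⌊$65,355 × 200%/10⌋ = $13,071. Book value $52,284.
Year 6: ⌊$52,284 × 200%/10⌋ = $10,456. Book value $41,828.
Year 7: ⌊$41,828 × 200%/10⌋ = $8,365. Book value $33,463.
Year 8: ⌊$33,463 × 200%/10⌋ = $6,692. Book value $26,771.
Year 9: ⌊$26,771 × 200%/10⌋ = $5,354. Book value $21,417.
Year 10 (final): $21,417 − $19,600 = $1,817. Book value $19,600.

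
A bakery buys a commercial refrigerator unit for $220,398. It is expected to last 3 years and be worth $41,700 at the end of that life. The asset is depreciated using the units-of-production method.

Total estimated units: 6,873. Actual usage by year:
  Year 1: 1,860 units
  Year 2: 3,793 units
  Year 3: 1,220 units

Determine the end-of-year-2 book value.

Depreciable base = $220,398 − $41,700 = $178,698.
Rate = $178,698 / 6,873 units = $26 per unit.
Year 1: 1,860 × $26 = $48,360. Book value $172,038.
Year 2: 3,793 × $26 = $98,618. Book value $73,420.

$73,420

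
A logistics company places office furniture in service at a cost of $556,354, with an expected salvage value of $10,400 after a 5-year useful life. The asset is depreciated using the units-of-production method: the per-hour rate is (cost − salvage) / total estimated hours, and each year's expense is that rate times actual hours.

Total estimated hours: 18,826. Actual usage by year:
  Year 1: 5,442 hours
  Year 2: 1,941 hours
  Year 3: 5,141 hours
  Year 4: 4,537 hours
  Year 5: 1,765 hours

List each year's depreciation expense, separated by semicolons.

$157,818; $56,289; $149,089; $131,573; $51,185

Depreciable base = $556,354 − $10,400 = $545,954.
Rate = $545,954 / 18,826 hours = $29 per hour.
Year 1: 5,442 × $29 = $157,818. Book value $398,536.
Year 2: 1,941 × $29 = $56,289. Book value $342,247.
Year 3: 5,141 × $29 = $149,089. Book value $193,158.
Year 4: 4,537 × $29 = $131,573. Book value $61,585.
Year 5: 1,765 × $29 = $51,185. Book value $10,400.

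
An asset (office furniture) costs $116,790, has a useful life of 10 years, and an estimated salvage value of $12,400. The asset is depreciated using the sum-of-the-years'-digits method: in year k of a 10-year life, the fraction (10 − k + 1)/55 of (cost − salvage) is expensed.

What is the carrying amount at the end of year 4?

Depreciable base = $116,790 − $12,400 = $104,390.
Sum of the years' digits = 10+9+8+7+6+5+4+3+2+1 = 55.
Year 1: $104,390 × 10/55 = $18,980. Book value $97,810.
Year 2: $104,390 × 9/55 = $17,082. Book value $80,728.
Year 3: $104,390 × 8/55 = $15,184. Book value $65,544.
Year 4: $104,390 × 7/55 = $13,286. Book value $52,258.

$52,258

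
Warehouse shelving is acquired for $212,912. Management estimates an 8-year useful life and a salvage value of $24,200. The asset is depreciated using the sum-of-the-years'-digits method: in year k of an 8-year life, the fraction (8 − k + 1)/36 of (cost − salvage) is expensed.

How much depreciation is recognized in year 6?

$15,726

Depreciable base = $212,912 − $24,200 = $188,712.
Sum of the years' digits = 8+7+6+5+4+3+2+1 = 36.
Year 1: $188,712 × 8/36 = $41,936. Book value $170,976.
Year 2: $188,712 × 7/36 = $36,694. Book value $134,282.
Year 3: $188,712 × 6/36 = $31,452. Book value $102,830.
Year 4: $188,712 × 5/36 = $26,210. Book value $76,620.
Year 5: $188,712 × 4/36 = $20,968. Book value $55,652.
Year 6: $188,712 × 3/36 = $15,726. Book value $39,926.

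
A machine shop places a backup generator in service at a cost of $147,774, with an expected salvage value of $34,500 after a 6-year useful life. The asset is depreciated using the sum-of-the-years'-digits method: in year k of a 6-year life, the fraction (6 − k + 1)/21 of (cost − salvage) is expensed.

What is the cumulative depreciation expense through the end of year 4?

$97,092

Depreciable base = $147,774 − $34,500 = $113,274.
Sum of the years' digits = 6+5+4+3+2+1 = 21.
Year 1: $113,274 × 6/21 = $32,364. Book value $115,410.
Year 2: $113,274 × 5/21 = $26,970. Book value $88,440.
Year 3: $113,274 × 4/21 = $21,576. Book value $66,864.
Year 4: $113,274 × 3/21 = $16,182. Book value $50,682.
Accumulated through year 4 = $147,774 − $50,682 = $97,092.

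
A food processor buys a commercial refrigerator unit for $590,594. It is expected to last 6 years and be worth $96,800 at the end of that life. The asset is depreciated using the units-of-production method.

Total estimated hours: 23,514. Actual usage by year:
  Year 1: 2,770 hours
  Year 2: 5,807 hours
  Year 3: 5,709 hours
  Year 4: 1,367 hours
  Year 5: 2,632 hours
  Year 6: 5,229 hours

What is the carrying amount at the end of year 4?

$261,881

Depreciable base = $590,594 − $96,800 = $493,794.
Rate = $493,794 / 23,514 hours = $21 per hour.
Year 1: 2,770 × $21 = $58,170. Book value $532,424.
Year 2: 5,807 × $21 = $121,947. Book value $410,477.
Year 3: 5,709 × $21 = $119,889. Book value $290,588.
Year 4: 1,367 × $21 = $28,707. Book value $261,881.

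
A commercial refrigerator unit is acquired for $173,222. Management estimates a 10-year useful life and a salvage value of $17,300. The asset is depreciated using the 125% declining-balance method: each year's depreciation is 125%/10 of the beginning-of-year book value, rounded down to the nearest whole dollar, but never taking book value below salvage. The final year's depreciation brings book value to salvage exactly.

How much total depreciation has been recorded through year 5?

Depreciable base = $173,222 − $17,300 = $155,922.
Year 1: ⌊$173,222 × 125%/10⌋ = $21,652. Book value $151,570.
Year 2: ⌊$151,570 × 125%/10⌋ = $18,946. Book value $132,624.
Year 3: ⌊$132,624 × 125%/10⌋ = $16,578. Book value $116,046.
Year 4: ⌊$116,046 × 125%/10⌋ = $14,505. Book value $101,541.
Year 5: ⌊$101,541 × 125%/10⌋ = $12,692. Book value $88,849.
Accumulated through year 5 = $173,222 − $88,849 = $84,373.

$84,373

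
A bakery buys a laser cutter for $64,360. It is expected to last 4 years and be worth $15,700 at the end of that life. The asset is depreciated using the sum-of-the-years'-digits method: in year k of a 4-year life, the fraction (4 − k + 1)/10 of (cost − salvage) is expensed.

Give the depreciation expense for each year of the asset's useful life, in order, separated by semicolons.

Depreciable base = $64,360 − $15,700 = $48,660.
Sum of the years' digits = 4+3+2+1 = 10.
Year 1: $48,660 × 4/10 = $19,464. Book value $44,896.
Year 2: $48,660 × 3/10 = $14,598. Book value $30,298.
Year 3: $48,660 × 2/10 = $9,732. Book value $20,566.
Year 4: $48,660 × 1/10 = $4,866. Book value $15,700.

$19,464; $14,598; $9,732; $4,866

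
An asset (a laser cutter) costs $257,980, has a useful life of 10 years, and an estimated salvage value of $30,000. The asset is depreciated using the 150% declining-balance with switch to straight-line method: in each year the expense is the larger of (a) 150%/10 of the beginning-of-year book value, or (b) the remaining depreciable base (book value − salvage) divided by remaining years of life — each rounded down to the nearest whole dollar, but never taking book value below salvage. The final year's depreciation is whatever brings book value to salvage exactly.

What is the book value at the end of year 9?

$46,825

Depreciable base = $257,980 − $30,000 = $227,980.
Year 1: DB = ⌊$257,980 × 150%/10⌋ = $38,697; SL = ⌊$227,980/10⌋ = $22,798 → take DB $38,697. Book value $219,283.
Year 2: DB = ⌊$219,283 × 150%/10⌋ = $32,892; SL = ⌊$189,283/9⌋ = $21,031 → take DB $32,892. Book value $186,391.
Year 3: DB = ⌊$186,391 × 150%/10⌋ = $27,958; SL = ⌊$156,391/8⌋ = $19,548 → take DB $27,958. Book value $158,433.
Year 4: DB = ⌊$158,433 × 150%/10⌋ = $23,764; SL = ⌊$128,433/7⌋ = $18,347 → take DB $23,764. Book value $134,669.
Year 5: DB = ⌊$134,669 × 150%/10⌋ = $20,200; SL = ⌊$104,669/6⌋ = $17,444 → take DB $20,200. Book value $114,469.
Year 6: DB = ⌊$114,469 × 150%/10⌋ = $17,170; SL = ⌊$84,469/5⌋ = $16,893 → take DB $17,170. Book value $97,299.
Year 7: DB = ⌊$97,299 × 150%/10⌋ = $14,594; SL = ⌊$67,299/4⌋ = $16,824 → take SL $16,824. Book value $80,475.
Year 8: DB = ⌊$80,475 × 150%/10⌋ = $12,071; SL = ⌊$50,475/3⌋ = $16,825 → take SL $16,825. Book value $63,650.
Year 9: DB = ⌊$63,650 × 150%/10⌋ = $9,547; SL = ⌊$33,650/2⌋ = $16,825 → take SL $16,825. Book value $46,825.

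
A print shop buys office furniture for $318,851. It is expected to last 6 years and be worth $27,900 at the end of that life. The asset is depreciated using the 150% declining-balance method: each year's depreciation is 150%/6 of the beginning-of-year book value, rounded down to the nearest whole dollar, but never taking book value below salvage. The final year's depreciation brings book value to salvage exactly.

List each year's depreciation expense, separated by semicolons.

Depreciable base = $318,851 − $27,900 = $290,951.
Year 1: ⌊$318,851 × 150%/6⌋ = $79,712. Book value $239,139.
Year 2: ⌊$239,139 × 150%/6⌋ = $59,784. Book value $179,355.
Year 3: ⌊$179,355 × 150%/6⌋ = $44,838. Book value $134,517.
Year 4: ⌊$134,517 × 150%/6⌋ = $33,629. Book value $100,888.
Year 5: ⌊$100,888 × 150%/6⌋ = $25,222. Book value $75,666.
Year 6 (final): $75,666 − $27,900 = $47,766. Book value $27,900.

$79,712; $59,784; $44,838; $33,629; $25,222; $47,766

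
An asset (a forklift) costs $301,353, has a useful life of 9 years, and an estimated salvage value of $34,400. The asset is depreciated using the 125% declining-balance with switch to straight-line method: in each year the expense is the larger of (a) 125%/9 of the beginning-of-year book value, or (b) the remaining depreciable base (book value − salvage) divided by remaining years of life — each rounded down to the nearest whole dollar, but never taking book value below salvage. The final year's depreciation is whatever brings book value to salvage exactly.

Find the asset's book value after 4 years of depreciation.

Depreciable base = $301,353 − $34,400 = $266,953.
Year 1: DB = ⌊$301,353 × 125%/9⌋ = $41,854; SL = ⌊$266,953/9⌋ = $29,661 → take DB $41,854. Book value $259,499.
Year 2: DB = ⌊$259,499 × 125%/9⌋ = $36,041; SL = ⌊$225,099/8⌋ = $28,137 → take DB $36,041. Book value $223,458.
Year 3: DB = ⌊$223,458 × 125%/9⌋ = $31,035; SL = ⌊$189,058/7⌋ = $27,008 → take DB $31,035. Book value $192,423.
Year 4: DB = ⌊$192,423 × 125%/9⌋ = $26,725; SL = ⌊$158,023/6⌋ = $26,337 → take DB $26,725. Book value $165,698.

$165,698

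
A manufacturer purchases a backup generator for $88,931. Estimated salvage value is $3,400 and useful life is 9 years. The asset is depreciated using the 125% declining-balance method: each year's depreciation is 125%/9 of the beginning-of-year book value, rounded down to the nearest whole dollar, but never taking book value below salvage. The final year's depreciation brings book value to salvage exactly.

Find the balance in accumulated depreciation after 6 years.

$52,670

Depreciable base = $88,931 − $3,400 = $85,531.
Year 1: ⌊$88,931 × 125%/9⌋ = $12,351. Book value $76,580.
Year 2: ⌊$76,580 × 125%/9⌋ = $10,636. Book value $65,944.
Year 3: ⌊$65,944 × 125%/9⌋ = $9,158. Book value $56,786.
Year 4: ⌊$56,786 × 125%/9⌋ = $7,886. Book value $48,900.
Year 5: ⌊$48,900 × 125%/9⌋ = $6,791. Book value $42,109.
Year 6: ⌊$42,109 × 125%/9⌋ = $5,848. Book value $36,261.
Accumulated through year 6 = $88,931 − $36,261 = $52,670.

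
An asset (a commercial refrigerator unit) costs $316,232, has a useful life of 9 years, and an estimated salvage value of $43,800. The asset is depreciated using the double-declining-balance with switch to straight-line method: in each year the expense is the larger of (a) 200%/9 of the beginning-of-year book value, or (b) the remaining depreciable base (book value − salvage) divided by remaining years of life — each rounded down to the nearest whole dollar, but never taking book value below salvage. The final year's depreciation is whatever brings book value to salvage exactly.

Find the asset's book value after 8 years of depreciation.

$43,800

Depreciable base = $316,232 − $43,800 = $272,432.
Year 1: DB = ⌊$316,232 × 200%/9⌋ = $70,273; SL = ⌊$272,432/9⌋ = $30,270 → take DB $70,273. Book value $245,959.
Year 2: DB = ⌊$245,959 × 200%/9⌋ = $54,657; SL = ⌊$202,159/8⌋ = $25,269 → take DB $54,657. Book value $191,302.
Year 3: DB = ⌊$191,302 × 200%/9⌋ = $42,511; SL = ⌊$147,502/7⌋ = $21,071 → take DB $42,511. Book value $148,791.
Year 4: DB = ⌊$148,791 × 200%/9⌋ = $33,064; SL = ⌊$104,991/6⌋ = $17,498 → take DB $33,064. Book value $115,727.
Year 5: DB = ⌊$115,727 × 200%/9⌋ = $25,717; SL = ⌊$71,927/5⌋ = $14,385 → take DB $25,717. Book value $90,010.
Year 6: DB = ⌊$90,010 × 200%/9⌋ = $20,002; SL = ⌊$46,210/4⌋ = $11,552 → take DB $20,002. Book value $70,008.
Year 7: DB = ⌊$70,008 × 200%/9⌋ = $15,557; SL = ⌊$26,208/3⌋ = $8,736 → take DB $15,557. Book value $54,451.
Year 8: DB = ⌊$54,451 × 200%/9⌋ = $12,100; SL = ⌊$10,651/2⌋ = $5,325 → take DB $12,100, capped at $10,651. Book value $43,800.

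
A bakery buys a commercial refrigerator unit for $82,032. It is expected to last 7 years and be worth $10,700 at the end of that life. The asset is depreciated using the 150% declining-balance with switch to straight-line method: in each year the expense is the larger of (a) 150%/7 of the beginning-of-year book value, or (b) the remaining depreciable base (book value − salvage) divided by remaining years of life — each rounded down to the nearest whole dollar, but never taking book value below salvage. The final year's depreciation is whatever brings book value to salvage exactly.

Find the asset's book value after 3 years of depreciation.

$39,791

Depreciable base = $82,032 − $10,700 = $71,332.
Year 1: DB = ⌊$82,032 × 150%/7⌋ = $17,578; SL = ⌊$71,332/7⌋ = $10,190 → take DB $17,578. Book value $64,454.
Year 2: DB = ⌊$64,454 × 150%/7⌋ = $13,811; SL = ⌊$53,754/6⌋ = $8,959 → take DB $13,811. Book value $50,643.
Year 3: DB = ⌊$50,643 × 150%/7⌋ = $10,852; SL = ⌊$39,943/5⌋ = $7,988 → take DB $10,852. Book value $39,791.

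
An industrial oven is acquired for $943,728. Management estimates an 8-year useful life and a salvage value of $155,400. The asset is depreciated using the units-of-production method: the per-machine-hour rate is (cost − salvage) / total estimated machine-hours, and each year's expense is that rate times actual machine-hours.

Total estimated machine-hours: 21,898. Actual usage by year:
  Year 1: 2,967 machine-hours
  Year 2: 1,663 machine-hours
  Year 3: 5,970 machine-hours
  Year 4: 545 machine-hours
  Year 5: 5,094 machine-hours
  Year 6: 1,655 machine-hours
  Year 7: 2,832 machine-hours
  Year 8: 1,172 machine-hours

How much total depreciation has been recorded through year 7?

Depreciable base = $943,728 − $155,400 = $788,328.
Rate = $788,328 / 21,898 machine-hours = $36 per machine-hour.
Year 1: 2,967 × $36 = $106,812. Book value $836,916.
Year 2: 1,663 × $36 = $59,868. Book value $777,048.
Year 3: 5,970 × $36 = $214,920. Book value $562,128.
Year 4: 545 × $36 = $19,620. Book value $542,508.
Year 5: 5,094 × $36 = $183,384. Book value $359,124.
Year 6: 1,655 × $36 = $59,580. Book value $299,544.
Year 7: 2,832 × $36 = $101,952. Book value $197,592.
Accumulated through year 7 = $943,728 − $197,592 = $746,136.

$746,136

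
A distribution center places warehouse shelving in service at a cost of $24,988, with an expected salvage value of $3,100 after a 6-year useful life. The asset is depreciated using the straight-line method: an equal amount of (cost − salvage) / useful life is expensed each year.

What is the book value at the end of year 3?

Depreciable base = $24,988 − $3,100 = $21,888.
Annual expense = $21,888 / 6 = $3,648.
End of year 1: book value $21,340.
End of year 2: book value $17,692.
End of year 3: book value $14,044.

$14,044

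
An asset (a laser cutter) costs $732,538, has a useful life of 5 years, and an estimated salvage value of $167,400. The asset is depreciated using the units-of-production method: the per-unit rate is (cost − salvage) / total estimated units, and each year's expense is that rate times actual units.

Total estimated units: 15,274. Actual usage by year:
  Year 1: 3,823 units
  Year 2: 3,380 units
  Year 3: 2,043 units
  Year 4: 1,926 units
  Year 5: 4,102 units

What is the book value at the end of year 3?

$390,436

Depreciable base = $732,538 − $167,400 = $565,138.
Rate = $565,138 / 15,274 units = $37 per unit.
Year 1: 3,823 × $37 = $141,451. Book value $591,087.
Year 2: 3,380 × $37 = $125,060. Book value $466,027.
Year 3: 2,043 × $37 = $75,591. Book value $390,436.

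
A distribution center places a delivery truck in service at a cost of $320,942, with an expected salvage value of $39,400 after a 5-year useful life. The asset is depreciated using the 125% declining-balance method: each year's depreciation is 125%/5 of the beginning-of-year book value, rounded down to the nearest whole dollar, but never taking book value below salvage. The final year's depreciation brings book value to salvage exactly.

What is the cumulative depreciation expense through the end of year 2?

Depreciable base = $320,942 − $39,400 = $281,542.
Year 1: ⌊$320,942 × 125%/5⌋ = $80,235. Book value $240,707.
Year 2: ⌊$240,707 × 125%/5⌋ = $60,176. Book value $180,531.
Accumulated through year 2 = $320,942 − $180,531 = $140,411.

$140,411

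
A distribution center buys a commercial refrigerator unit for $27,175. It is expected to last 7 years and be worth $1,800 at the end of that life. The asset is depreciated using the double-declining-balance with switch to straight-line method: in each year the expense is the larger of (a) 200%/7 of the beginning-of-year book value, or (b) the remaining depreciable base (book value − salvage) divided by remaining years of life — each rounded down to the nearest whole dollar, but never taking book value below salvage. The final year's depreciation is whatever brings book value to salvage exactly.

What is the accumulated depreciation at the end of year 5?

Depreciable base = $27,175 − $1,800 = $25,375.
Year 1: DB = ⌊$27,175 × 200%/7⌋ = $7,764; SL = ⌊$25,375/7⌋ = $3,625 → take DB $7,764. Book value $19,411.
Year 2: DB = ⌊$19,411 × 200%/7⌋ = $5,546; SL = ⌊$17,611/6⌋ = $2,935 → take DB $5,546. Book value $13,865.
Year 3: DB = ⌊$13,865 × 200%/7⌋ = $3,961; SL = ⌊$12,065/5⌋ = $2,413 → take DB $3,961. Book value $9,904.
Year 4: DB = ⌊$9,904 × 200%/7⌋ = $2,829; SL = ⌊$8,104/4⌋ = $2,026 → take DB $2,829. Book value $7,075.
Year 5: DB = ⌊$7,075 × 200%/7⌋ = $2,021; SL = ⌊$5,275/3⌋ = $1,758 → take DB $2,021. Book value $5,054.
Accumulated through year 5 = $27,175 − $5,054 = $22,121.

$22,121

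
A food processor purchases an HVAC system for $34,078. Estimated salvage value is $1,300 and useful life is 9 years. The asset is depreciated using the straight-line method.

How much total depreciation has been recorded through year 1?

$3,642

Depreciable base = $34,078 − $1,300 = $32,778.
Annual expense = $32,778 / 9 = $3,642.
End of year 1: book value $30,436.
Accumulated through year 1 = $34,078 − $30,436 = $3,642.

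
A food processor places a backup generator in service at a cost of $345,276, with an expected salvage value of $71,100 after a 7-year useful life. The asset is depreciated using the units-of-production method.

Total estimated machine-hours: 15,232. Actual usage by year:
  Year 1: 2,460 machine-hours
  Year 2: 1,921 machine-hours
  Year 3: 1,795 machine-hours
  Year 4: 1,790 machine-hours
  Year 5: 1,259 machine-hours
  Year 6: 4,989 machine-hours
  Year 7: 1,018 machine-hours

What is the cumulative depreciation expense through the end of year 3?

Depreciable base = $345,276 − $71,100 = $274,176.
Rate = $274,176 / 15,232 machine-hours = $18 per machine-hour.
Year 1: 2,460 × $18 = $44,280. Book value $300,996.
Year 2: 1,921 × $18 = $34,578. Book value $266,418.
Year 3: 1,795 × $18 = $32,310. Book value $234,108.
Accumulated through year 3 = $345,276 − $234,108 = $111,168.

$111,168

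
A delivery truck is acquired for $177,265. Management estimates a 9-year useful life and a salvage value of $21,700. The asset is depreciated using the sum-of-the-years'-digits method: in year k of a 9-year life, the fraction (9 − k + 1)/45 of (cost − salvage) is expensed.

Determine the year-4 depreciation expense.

$20,742

Depreciable base = $177,265 − $21,700 = $155,565.
Sum of the years' digits = 9+8+7+6+5+4+3+2+1 = 45.
Year 1: $155,565 × 9/45 = $31,113. Book value $146,152.
Year 2: $155,565 × 8/45 = $27,656. Book value $118,496.
Year 3: $155,565 × 7/45 = $24,199. Book value $94,297.
Year 4: $155,565 × 6/45 = $20,742. Book value $73,555.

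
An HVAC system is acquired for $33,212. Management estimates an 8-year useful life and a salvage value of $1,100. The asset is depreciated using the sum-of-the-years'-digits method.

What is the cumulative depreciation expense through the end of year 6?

$29,436

Depreciable base = $33,212 − $1,100 = $32,112.
Sum of the years' digits = 8+7+6+5+4+3+2+1 = 36.
Year 1: $32,112 × 8/36 = $7,136. Book value $26,076.
Year 2: $32,112 × 7/36 = $6,244. Book value $19,832.
Year 3: $32,112 × 6/36 = $5,352. Book value $14,480.
Year 4: $32,112 × 5/36 = $4,460. Book value $10,020.
Year 5: $32,112 × 4/36 = $3,568. Book value $6,452.
Year 6: $32,112 × 3/36 = $2,676. Book value $3,776.
Accumulated through year 6 = $33,212 − $3,776 = $29,436.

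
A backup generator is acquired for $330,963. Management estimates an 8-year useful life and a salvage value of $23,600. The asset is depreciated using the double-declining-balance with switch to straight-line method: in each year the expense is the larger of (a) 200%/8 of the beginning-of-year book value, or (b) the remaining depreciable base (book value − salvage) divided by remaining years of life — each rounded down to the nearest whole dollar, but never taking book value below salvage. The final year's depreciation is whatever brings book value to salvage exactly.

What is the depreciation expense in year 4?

Depreciable base = $330,963 − $23,600 = $307,363.
Year 1: DB = ⌊$330,963 × 200%/8⌋ = $82,740; SL = ⌊$307,363/8⌋ = $38,420 → take DB $82,740. Book value $248,223.
Year 2: DB = ⌊$248,223 × 200%/8⌋ = $62,055; SL = ⌊$224,623/7⌋ = $32,089 → take DB $62,055. Book value $186,168.
Year 3: DB = ⌊$186,168 × 200%/8⌋ = $46,542; SL = ⌊$162,568/6⌋ = $27,094 → take DB $46,542. Book value $139,626.
Year 4: DB = ⌊$139,626 × 200%/8⌋ = $34,906; SL = ⌊$116,026/5⌋ = $23,205 → take DB $34,906. Book value $104,720.

$34,906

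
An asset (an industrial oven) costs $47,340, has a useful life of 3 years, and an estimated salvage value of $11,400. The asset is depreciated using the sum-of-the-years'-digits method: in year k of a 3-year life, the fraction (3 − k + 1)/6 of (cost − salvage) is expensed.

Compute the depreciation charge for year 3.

$5,990

Depreciable base = $47,340 − $11,400 = $35,940.
Sum of the years' digits = 3+2+1 = 6.
Year 1: $35,940 × 3/6 = $17,970. Book value $29,370.
Year 2: $35,940 × 2/6 = $11,980. Book value $17,390.
Year 3: $35,940 × 1/6 = $5,990. Book value $11,400.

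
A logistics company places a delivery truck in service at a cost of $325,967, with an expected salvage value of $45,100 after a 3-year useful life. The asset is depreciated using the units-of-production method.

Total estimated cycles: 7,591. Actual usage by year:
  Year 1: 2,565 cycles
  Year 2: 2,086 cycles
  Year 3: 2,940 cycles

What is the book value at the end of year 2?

Depreciable base = $325,967 − $45,100 = $280,867.
Rate = $280,867 / 7,591 cycles = $37 per cycle.
Year 1: 2,565 × $37 = $94,905. Book value $231,062.
Year 2: 2,086 × $37 = $77,182. Book value $153,880.

$153,880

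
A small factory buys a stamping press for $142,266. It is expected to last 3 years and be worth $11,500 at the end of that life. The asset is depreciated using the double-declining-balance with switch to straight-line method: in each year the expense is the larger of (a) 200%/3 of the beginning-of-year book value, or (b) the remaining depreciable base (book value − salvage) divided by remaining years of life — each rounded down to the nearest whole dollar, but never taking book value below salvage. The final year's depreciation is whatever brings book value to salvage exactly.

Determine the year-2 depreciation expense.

$31,614

Depreciable base = $142,266 − $11,500 = $130,766.
Year 1: DB = ⌊$142,266 × 200%/3⌋ = $94,844; SL = ⌊$130,766/3⌋ = $43,588 → take DB $94,844. Book value $47,422.
Year 2: DB = ⌊$47,422 × 200%/3⌋ = $31,614; SL = ⌊$35,922/2⌋ = $17,961 → take DB $31,614. Book value $15,808.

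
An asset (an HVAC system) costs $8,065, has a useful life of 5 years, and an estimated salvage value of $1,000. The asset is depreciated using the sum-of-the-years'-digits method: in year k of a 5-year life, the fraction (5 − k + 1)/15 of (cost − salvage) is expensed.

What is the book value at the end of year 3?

Depreciable base = $8,065 − $1,000 = $7,065.
Sum of the years' digits = 5+4+3+2+1 = 15.
Year 1: $7,065 × 5/15 = $2,355. Book value $5,710.
Year 2: $7,065 × 4/15 = $1,884. Book value $3,826.
Year 3: $7,065 × 3/15 = $1,413. Book value $2,413.

$2,413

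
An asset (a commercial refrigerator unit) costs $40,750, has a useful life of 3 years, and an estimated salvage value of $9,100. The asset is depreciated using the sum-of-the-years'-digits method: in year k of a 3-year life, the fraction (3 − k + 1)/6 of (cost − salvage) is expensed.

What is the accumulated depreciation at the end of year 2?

$26,375

Depreciable base = $40,750 − $9,100 = $31,650.
Sum of the years' digits = 3+2+1 = 6.
Year 1: $31,650 × 3/6 = $15,825. Book value $24,925.
Year 2: $31,650 × 2/6 = $10,550. Book value $14,375.
Accumulated through year 2 = $40,750 − $14,375 = $26,375.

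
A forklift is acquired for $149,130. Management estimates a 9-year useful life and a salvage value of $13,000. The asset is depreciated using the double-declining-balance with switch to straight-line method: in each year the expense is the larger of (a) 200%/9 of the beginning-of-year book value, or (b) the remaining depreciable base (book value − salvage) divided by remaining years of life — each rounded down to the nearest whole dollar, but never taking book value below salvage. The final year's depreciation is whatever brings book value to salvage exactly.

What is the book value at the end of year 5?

$42,448

Depreciable base = $149,130 − $13,000 = $136,130.
Year 1: DB = ⌊$149,130 × 200%/9⌋ = $33,140; SL = ⌊$136,130/9⌋ = $15,125 → take DB $33,140. Book value $115,990.
Year 2: DB = ⌊$115,990 × 200%/9⌋ = $25,775; SL = ⌊$102,990/8⌋ = $12,873 → take DB $25,775. Book value $90,215.
Year 3: DB = ⌊$90,215 × 200%/9⌋ = $20,047; SL = ⌊$77,215/7⌋ = $11,030 → take DB $20,047. Book value $70,168.
Year 4: DB = ⌊$70,168 × 200%/9⌋ = $15,592; SL = ⌊$57,168/6⌋ = $9,528 → take DB $15,592. Book value $54,576.
Year 5: DB = ⌊$54,576 × 200%/9⌋ = $12,128; SL = ⌊$41,576/5⌋ = $8,315 → take DB $12,128. Book value $42,448.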